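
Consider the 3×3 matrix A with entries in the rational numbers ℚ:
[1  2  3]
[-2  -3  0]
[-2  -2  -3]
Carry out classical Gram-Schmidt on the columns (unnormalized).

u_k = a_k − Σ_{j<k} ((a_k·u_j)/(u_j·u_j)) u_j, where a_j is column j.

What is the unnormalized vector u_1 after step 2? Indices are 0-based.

u_1 = (2/3, -1/3, 2/3)

Step 1: u_0 = a_0 = (1, -2, -2).
Step 2: u_1 = a_1 − (4/3)·u_0 = (2/3, -1/3, 2/3).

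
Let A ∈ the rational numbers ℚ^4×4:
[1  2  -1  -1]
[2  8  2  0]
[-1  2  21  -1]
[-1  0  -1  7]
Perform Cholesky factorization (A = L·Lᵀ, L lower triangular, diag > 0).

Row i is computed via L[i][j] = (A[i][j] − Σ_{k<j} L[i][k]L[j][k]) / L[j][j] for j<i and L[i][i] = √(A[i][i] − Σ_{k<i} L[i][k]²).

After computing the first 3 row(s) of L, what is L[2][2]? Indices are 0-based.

L[2][2] = 4

Step 1: L[0][0] = √(1) = 1.
  L[1][0] = (2) / L[0][0] = 2.
Step 2: L[1][1] = √(4) = 2.
  L[2][0] = (-1) / L[0][0] = -1.
  L[2][1] = (4) / L[1][1] = 2.
Step 3: L[2][2] = √(16) = 4.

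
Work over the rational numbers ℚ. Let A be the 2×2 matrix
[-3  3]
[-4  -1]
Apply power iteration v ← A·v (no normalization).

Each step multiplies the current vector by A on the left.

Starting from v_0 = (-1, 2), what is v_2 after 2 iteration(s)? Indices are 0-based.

v_2 = (-21, -38)

v_0 = (-1, 2).
v_1 = A·v_0 = (9, 2).
v_2 = A·v_1 = (-21, -38).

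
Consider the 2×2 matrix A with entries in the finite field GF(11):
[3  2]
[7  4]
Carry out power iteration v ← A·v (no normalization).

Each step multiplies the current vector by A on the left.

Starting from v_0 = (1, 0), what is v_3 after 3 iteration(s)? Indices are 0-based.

v_3 = (2, 5)

v_0 = (1, 0).
v_1 = A·v_0 = (3, 7).
v_2 = A·v_1 = (1, 5).
v_3 = A·v_2 = (2, 5).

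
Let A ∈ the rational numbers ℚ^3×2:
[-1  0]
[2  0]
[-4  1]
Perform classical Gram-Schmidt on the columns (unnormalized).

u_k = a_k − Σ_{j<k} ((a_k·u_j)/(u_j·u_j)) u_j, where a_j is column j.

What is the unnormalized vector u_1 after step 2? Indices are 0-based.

Step 1: u_0 = a_0 = (-1, 2, -4).
Step 2: u_1 = a_1 − (-4/21)·u_0 = (-4/21, 8/21, 5/21).

u_1 = (-4/21, 8/21, 5/21)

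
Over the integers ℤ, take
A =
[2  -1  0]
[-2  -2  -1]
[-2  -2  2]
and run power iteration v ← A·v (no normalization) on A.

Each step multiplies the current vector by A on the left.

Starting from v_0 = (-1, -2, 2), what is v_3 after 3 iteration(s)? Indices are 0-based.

v_3 = (10, 32, 68)

v_0 = (-1, -2, 2).
v_1 = A·v_0 = (0, 4, 10).
v_2 = A·v_1 = (-4, -18, 12).
v_3 = A·v_2 = (10, 32, 68).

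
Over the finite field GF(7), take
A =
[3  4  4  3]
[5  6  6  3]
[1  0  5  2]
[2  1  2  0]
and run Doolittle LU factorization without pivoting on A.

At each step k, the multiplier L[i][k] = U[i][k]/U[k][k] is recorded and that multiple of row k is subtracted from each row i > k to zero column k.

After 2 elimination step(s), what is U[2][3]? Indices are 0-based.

U[2][3] = 5

k=0: U[0][0]=3
  eliminate (1,0): mult=4, new row 1: (0, 4, 4, 5); set L[1][0]=4
  eliminate (2,0): mult=5, new row 2: (0, 1, 6, 1); set L[2][0]=5
  eliminate (3,0): mult=3, new row 3: (0, 3, 4, 5); set L[3][0]=3
k=1: U[1][1]=4
  eliminate (2,1): mult=2, new row 2: (0, 0, 5, 5); set L[2][1]=2
  eliminate (3,1): mult=6, new row 3: (0, 0, 1, 3); set L[3][1]=6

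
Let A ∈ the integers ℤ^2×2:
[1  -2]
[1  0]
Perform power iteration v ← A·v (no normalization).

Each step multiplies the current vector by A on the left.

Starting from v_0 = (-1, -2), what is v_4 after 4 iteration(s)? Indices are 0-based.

v_4 = (-11, -1)

v_0 = (-1, -2).
v_1 = A·v_0 = (3, -1).
v_2 = A·v_1 = (5, 3).
v_3 = A·v_2 = (-1, 5).
v_4 = A·v_3 = (-11, -1).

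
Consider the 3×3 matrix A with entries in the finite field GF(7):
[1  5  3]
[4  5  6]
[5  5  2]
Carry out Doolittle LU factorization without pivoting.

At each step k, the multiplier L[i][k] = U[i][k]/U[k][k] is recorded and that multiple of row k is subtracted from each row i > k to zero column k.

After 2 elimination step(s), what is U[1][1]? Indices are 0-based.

U[1][1] = 6

k=0: U[0][0]=1
  eliminate (1,0): mult=4, new row 1: (0, 6, 1); set L[1][0]=4
  eliminate (2,0): mult=5, new row 2: (0, 1, 1); set L[2][0]=5
k=1: U[1][1]=6
  eliminate (2,1): mult=6, new row 2: (0, 0, 2); set L[2][1]=6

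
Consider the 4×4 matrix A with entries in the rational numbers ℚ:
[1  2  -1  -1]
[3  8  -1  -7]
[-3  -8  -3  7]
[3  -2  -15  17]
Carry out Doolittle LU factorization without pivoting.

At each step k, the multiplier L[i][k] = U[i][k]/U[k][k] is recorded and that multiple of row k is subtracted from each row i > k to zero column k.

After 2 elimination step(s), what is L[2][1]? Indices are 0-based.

Step 1: pivot at (0,0) is 1.
  row1 ← row1 − (3)·row0  ⇒  L[1][0]=3, U row1=(0, 2, 2, -4)
  row2 ← row2 − (-3)·row0  ⇒  L[2][0]=-3, U row2=(0, -2, -6, 4)
  row3 ← row3 − (3)·row0  ⇒  L[3][0]=3, U row3=(0, -8, -12, 20)
Step 2: pivot at (1,1) is 2.
  row2 ← row2 − (-1)·row1  ⇒  L[2][1]=-1, U row2=(0, 0, -4, 0)
  row3 ← row3 − (-4)·row1  ⇒  L[3][1]=-4, U row3=(0, 0, -4, 4)

L[2][1] = -1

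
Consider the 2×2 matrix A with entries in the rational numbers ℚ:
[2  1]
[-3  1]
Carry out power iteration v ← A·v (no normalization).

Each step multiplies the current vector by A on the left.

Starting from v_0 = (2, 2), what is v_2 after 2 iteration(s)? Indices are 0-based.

v_0 = (2, 2).
v_1 = A·v_0 = (6, -4).
v_2 = A·v_1 = (8, -22).

v_2 = (8, -22)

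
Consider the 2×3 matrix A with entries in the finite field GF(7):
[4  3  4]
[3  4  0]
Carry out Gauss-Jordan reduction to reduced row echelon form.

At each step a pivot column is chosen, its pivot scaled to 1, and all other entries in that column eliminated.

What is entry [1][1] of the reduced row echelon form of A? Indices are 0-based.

pivot(0,0)=4: scale R0 → (1, 6, 1)
  clear (1,0): R1 −= (3)R0 → (0, 0, 4)
col 1: no nonzero at/below row 1; advance.
pivot(1,2)=4: scale R1 → (0, 0, 1)
  clear (0,2): R0 −= (1)R1 → (1, 6, 0)

M[1][1] = 0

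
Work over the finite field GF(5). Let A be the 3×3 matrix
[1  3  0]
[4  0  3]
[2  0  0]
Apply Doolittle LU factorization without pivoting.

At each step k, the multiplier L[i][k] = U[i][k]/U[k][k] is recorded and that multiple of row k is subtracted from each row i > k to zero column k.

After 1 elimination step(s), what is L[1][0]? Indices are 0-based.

[col 0] pivot 1
  R1 -= 4*R0 → (0, 3, 3)  (L[1][0] := 4)
  R2 -= 2*R0 → (0, 4, 0)  (L[2][0] := 2)

L[1][0] = 4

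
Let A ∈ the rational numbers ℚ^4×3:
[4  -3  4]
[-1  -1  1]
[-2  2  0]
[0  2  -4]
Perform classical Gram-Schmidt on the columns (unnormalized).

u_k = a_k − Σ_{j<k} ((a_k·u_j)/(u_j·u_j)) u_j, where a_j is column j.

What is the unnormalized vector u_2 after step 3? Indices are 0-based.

Step 1: u_0 = a_0 = (4, -1, -2, 0).
Step 2: u_1 = a_1 − (-5/7)·u_0 = (-1/7, -12/7, 4/7, 2).
Step 3: u_2 = a_2 − (5/7)·u_0 − (-24/17)·u_1 = (16/17, -12/17, 38/17, -20/17).

u_2 = (16/17, -12/17, 38/17, -20/17)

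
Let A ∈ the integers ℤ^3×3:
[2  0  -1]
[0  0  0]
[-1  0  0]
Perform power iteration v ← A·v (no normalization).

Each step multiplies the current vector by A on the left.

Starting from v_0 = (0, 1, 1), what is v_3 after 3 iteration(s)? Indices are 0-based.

v_3 = (-5, 0, 2)

v_0 = (0, 1, 1).
v_1 = A·v_0 = (-1, 0, 0).
v_2 = A·v_1 = (-2, 0, 1).
v_3 = A·v_2 = (-5, 0, 2).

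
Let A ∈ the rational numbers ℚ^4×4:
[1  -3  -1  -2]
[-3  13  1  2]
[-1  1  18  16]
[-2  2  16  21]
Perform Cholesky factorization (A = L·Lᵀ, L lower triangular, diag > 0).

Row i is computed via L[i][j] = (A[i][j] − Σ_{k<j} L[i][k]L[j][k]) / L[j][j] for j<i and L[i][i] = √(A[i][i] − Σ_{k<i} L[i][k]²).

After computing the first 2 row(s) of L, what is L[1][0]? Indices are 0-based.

L[1][0] = -3

Step 1: L[0][0] = √(1) = 1.
  L[1][0] = (-3) / L[0][0] = -3.
Step 2: L[1][1] = √(4) = 2.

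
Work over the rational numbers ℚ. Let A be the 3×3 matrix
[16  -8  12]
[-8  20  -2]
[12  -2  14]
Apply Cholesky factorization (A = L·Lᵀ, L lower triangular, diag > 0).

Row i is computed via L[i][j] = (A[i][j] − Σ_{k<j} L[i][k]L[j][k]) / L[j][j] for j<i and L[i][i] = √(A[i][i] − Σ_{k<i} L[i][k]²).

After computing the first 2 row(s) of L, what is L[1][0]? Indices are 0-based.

Step 1: L[0][0] = √(16) = 4.
  L[1][0] = (-8) / L[0][0] = -2.
Step 2: L[1][1] = √(16) = 4.

L[1][0] = -2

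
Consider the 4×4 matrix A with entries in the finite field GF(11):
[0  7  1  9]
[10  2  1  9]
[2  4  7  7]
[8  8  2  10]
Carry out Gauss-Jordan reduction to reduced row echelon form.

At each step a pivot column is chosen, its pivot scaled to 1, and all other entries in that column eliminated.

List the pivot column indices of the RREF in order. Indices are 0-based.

pivot columns: 0, 1, 2, 3

[1] R0 <-> R1
[1] R0 /= 10  ⇒  (1, 9, 10, 2)
     R2 -= 2·R0  ⇒  (0, 8, 9, 3)
     R3 -= 8·R0  ⇒  (0, 2, 10, 5)
[2] R1 /= 7  ⇒  (0, 1, 8, 6)
     R0 -= 9·R1  ⇒  (1, 0, 4, 3)
     R2 -= 8·R1  ⇒  (0, 0, 0, 10)
     R3 -= 2·R1  ⇒  (0, 0, 5, 4)
[3] R2 <-> R3
[3] R2 /= 5  ⇒  (0, 0, 1, 3)
     R0 -= 4·R2  ⇒  (1, 0, 0, 2)
     R1 -= 8·R2  ⇒  (0, 1, 0, 4)
[4] R3 /= 10  ⇒  (0, 0, 0, 1)
     R0 -= 2·R3  ⇒  (1, 0, 0, 0)
     R1 -= 4·R3  ⇒  (0, 1, 0, 0)
     R2 -= 3·R3  ⇒  (0, 0, 1, 0)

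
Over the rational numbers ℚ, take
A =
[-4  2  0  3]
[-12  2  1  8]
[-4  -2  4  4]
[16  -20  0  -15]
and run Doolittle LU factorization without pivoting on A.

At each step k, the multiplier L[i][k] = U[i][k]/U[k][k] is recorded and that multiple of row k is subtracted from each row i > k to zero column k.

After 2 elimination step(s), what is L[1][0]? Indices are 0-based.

[col 0] pivot -4
  R1 -= 3*R0 → (0, -4, 1, -1)  (L[1][0] := 3)
  R2 -= 1*R0 → (0, -4, 4, 1)  (L[2][0] := 1)
  R3 -= -4*R0 → (0, -12, 0, -3)  (L[3][0] := -4)
[col 1] pivot -4
  R2 -= 1*R1 → (0, 0, 3, 2)  (L[2][1] := 1)
  R3 -= 3*R1 → (0, 0, -3, 0)  (L[3][1] := 3)

L[1][0] = 3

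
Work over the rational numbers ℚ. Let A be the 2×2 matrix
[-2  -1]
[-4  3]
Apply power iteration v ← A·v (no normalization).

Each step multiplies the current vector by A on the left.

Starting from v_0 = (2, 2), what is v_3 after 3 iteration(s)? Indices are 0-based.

v_0 = (2, 2).
v_1 = A·v_0 = (-6, -2).
v_2 = A·v_1 = (14, 18).
v_3 = A·v_2 = (-46, -2).

v_3 = (-46, -2)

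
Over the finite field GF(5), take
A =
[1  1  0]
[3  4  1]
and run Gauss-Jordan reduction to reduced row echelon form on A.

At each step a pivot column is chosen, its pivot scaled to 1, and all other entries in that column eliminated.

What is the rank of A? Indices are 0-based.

[1] R0 /= 1  ⇒  (1, 1, 0)
     R1 -= 3·R0  ⇒  (0, 1, 1)
[2] R1 /= 1  ⇒  (0, 1, 1)
     R0 -= 1·R1  ⇒  (1, 0, 4)

rank = 2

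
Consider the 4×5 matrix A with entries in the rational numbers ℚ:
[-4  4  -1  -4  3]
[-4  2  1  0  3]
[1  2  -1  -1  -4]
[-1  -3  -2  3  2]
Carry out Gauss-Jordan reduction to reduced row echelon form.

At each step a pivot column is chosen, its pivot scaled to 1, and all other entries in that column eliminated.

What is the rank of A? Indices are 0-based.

pivot(0,0)=-4: scale R0 → (1, -1, 1/4, 1, -3/4)
  clear (1,0): R1 −= (-4)R0 → (0, -2, 2, 4, 0)
  clear (2,0): R2 −= (1)R0 → (0, 3, -5/4, -2, -13/4)
  clear (3,0): R3 −= (-1)R0 → (0, -4, -7/4, 4, 5/4)
pivot(1,1)=-2: scale R1 → (0, 1, -1, -2, 0)
  clear (0,1): R0 −= (-1)R1 → (1, 0, -3/4, -1, -3/4)
  clear (2,1): R2 −= (3)R1 → (0, 0, 7/4, 4, -13/4)
  clear (3,1): R3 −= (-4)R1 → (0, 0, -23/4, -4, 5/4)
pivot(2,2)=7/4: scale R2 → (0, 0, 1, 16/7, -13/7)
  clear (0,2): R0 −= (-3/4)R2 → (1, 0, 0, 5/7, -15/7)
  clear (1,2): R1 −= (-1)R2 → (0, 1, 0, 2/7, -13/7)
  clear (3,2): R3 −= (-23/4)R2 → (0, 0, 0, 64/7, -66/7)
pivot(3,3)=64/7: scale R3 → (0, 0, 0, 1, -33/32)
  clear (0,3): R0 −= (5/7)R3 → (1, 0, 0, 0, -45/32)
  clear (1,3): R1 −= (2/7)R3 → (0, 1, 0, 0, -25/16)
  clear (2,3): R2 −= (16/7)R3 → (0, 0, 1, 0, 1/2)

rank = 4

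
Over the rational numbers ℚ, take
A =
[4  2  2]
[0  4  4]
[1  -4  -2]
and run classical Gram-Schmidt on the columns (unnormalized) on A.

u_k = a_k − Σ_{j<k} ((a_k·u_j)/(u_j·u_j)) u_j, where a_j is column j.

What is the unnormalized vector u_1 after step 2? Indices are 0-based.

Step 1: u_0 = a_0 = (4, 0, 1).
Step 2: u_1 = a_1 − (4/17)·u_0 = (18/17, 4, -72/17).

u_1 = (18/17, 4, -72/17)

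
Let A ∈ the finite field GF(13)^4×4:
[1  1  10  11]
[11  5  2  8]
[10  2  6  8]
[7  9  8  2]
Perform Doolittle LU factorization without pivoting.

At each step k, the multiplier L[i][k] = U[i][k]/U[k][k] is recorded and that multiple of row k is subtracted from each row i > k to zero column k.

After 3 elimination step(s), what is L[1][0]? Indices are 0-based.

Step 1: pivot at (0,0) is 1.
  row1 ← row1 − (11)·row0  ⇒  L[1][0]=11, U row1=(0, 7, 9, 4)
  row2 ← row2 − (10)·row0  ⇒  L[2][0]=10, U row2=(0, 5, 10, 2)
  row3 ← row3 − (7)·row0  ⇒  L[3][0]=7, U row3=(0, 2, 3, 3)
Step 2: pivot at (1,1) is 7.
  row2 ← row2 − (10)·row1  ⇒  L[2][1]=10, U row2=(0, 0, 11, 1)
  row3 ← row3 − (4)·row1  ⇒  L[3][1]=4, U row3=(0, 0, 6, 0)
Step 3: pivot at (2,2) is 11.
  row3 ← row3 − (10)·row2  ⇒  L[3][2]=10, U row3=(0, 0, 0, 3)

L[1][0] = 11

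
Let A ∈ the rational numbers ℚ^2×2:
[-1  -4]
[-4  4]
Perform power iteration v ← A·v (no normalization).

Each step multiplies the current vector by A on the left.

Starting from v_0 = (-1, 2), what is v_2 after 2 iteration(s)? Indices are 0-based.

v_2 = (-41, 76)

v_0 = (-1, 2).
v_1 = A·v_0 = (-7, 12).
v_2 = A·v_1 = (-41, 76).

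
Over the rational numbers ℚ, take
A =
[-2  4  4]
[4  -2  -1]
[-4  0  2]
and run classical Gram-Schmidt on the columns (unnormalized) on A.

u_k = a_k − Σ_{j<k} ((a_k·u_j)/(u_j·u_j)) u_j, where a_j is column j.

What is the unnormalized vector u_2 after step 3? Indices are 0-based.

u_2 = (20/29, 40/29, 30/29)

Step 1: u_0 = a_0 = (-2, 4, -4).
Step 2: u_1 = a_1 − (-4/9)·u_0 = (28/9, -2/9, -16/9).
Step 3: u_2 = a_2 − (-5/9)·u_0 − (41/58)·u_1 = (20/29, 40/29, 30/29).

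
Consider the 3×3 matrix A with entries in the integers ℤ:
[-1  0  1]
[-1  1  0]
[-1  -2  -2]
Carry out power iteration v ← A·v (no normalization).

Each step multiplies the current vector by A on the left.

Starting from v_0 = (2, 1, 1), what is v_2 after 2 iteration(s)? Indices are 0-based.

v_2 = (-5, 0, 15)

v_0 = (2, 1, 1).
v_1 = A·v_0 = (-1, -1, -6).
v_2 = A·v_1 = (-5, 0, 15).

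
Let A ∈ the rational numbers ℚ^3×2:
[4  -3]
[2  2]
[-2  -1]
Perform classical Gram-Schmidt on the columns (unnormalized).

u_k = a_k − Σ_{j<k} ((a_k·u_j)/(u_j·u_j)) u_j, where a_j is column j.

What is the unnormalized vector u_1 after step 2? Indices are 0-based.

Step 1: u_0 = a_0 = (4, 2, -2).
Step 2: u_1 = a_1 − (-1/4)·u_0 = (-2, 5/2, -3/2).

u_1 = (-2, 5/2, -3/2)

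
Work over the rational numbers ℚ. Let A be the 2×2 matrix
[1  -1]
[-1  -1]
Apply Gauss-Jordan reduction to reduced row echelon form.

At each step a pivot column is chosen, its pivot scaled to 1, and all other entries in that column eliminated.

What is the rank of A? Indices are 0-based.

rank = 2

pivot(0,0)=1: scale R0 → (1, -1)
  clear (1,0): R1 −= (-1)R0 → (0, -2)
pivot(1,1)=-2: scale R1 → (0, 1)
  clear (0,1): R0 −= (-1)R1 → (1, 0)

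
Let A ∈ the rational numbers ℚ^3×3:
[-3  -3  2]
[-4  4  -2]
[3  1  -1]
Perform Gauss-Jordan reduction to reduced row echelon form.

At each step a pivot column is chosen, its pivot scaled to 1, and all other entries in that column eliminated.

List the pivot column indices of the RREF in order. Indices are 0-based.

[1] R0 /= -3  ⇒  (1, 1, -2/3)
     R1 -= -4·R0  ⇒  (0, 8, -14/3)
     R2 -= 3·R0  ⇒  (0, -2, 1)
[2] R1 /= 8  ⇒  (0, 1, -7/12)
     R0 -= 1·R1  ⇒  (1, 0, -1/12)
     R2 -= -2·R1  ⇒  (0, 0, -1/6)
[3] R2 /= -1/6  ⇒  (0, 0, 1)
     R0 -= -1/12·R2  ⇒  (1, 0, 0)
     R1 -= -7/12·R2  ⇒  (0, 1, 0)

pivot columns: 0, 1, 2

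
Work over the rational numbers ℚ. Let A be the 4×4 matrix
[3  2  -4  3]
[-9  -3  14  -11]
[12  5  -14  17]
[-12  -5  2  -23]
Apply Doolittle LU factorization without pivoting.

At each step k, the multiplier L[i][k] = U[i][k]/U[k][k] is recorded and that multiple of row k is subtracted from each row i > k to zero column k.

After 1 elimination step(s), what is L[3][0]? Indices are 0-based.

L[3][0] = -4

Step 1: pivot at (0,0) is 3.
  row1 ← row1 − (-3)·row0  ⇒  L[1][0]=-3, U row1=(0, 3, 2, -2)
  row2 ← row2 − (4)·row0  ⇒  L[2][0]=4, U row2=(0, -3, 2, 5)
  row3 ← row3 − (-4)·row0  ⇒  L[3][0]=-4, U row3=(0, 3, -14, -11)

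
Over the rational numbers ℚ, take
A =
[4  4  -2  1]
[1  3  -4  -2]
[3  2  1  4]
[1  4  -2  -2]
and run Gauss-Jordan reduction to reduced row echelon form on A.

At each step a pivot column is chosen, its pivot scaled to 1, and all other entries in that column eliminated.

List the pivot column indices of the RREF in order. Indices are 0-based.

pivot columns: 0, 1, 2, 3

pivot(0,0)=4: scale R0 → (1, 1, -1/2, 1/4)
  clear (1,0): R1 −= (1)R0 → (0, 2, -7/2, -9/4)
  clear (2,0): R2 −= (3)R0 → (0, -1, 5/2, 13/4)
  clear (3,0): R3 −= (1)R0 → (0, 3, -3/2, -9/4)
pivot(1,1)=2: scale R1 → (0, 1, -7/4, -9/8)
  clear (0,1): R0 −= (1)R1 → (1, 0, 5/4, 11/8)
  clear (2,1): R2 −= (-1)R1 → (0, 0, 3/4, 17/8)
  clear (3,1): R3 −= (3)R1 → (0, 0, 15/4, 9/8)
pivot(2,2)=3/4: scale R2 → (0, 0, 1, 17/6)
  clear (0,2): R0 −= (5/4)R2 → (1, 0, 0, -13/6)
  clear (1,2): R1 −= (-7/4)R2 → (0, 1, 0, 23/6)
  clear (3,2): R3 −= (15/4)R2 → (0, 0, 0, -19/2)
pivot(3,3)=-19/2: scale R3 → (0, 0, 0, 1)
  clear (0,3): R0 −= (-13/6)R3 → (1, 0, 0, 0)
  clear (1,3): R1 −= (23/6)R3 → (0, 1, 0, 0)
  clear (2,3): R2 −= (17/6)R3 → (0, 0, 1, 0)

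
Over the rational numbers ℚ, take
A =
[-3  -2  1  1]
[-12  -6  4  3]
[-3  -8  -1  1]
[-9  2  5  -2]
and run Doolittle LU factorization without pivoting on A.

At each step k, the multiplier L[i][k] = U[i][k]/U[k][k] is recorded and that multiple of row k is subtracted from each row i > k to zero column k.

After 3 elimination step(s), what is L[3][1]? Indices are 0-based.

L[3][1] = 4

Step 1: pivot at (0,0) is -3.
  row1 ← row1 − (4)·row0  ⇒  L[1][0]=4, U row1=(0, 2, 0, -1)
  row2 ← row2 − (1)·row0  ⇒  L[2][0]=1, U row2=(0, -6, -2, 0)
  row3 ← row3 − (3)·row0  ⇒  L[3][0]=3, U row3=(0, 8, 2, -5)
Step 2: pivot at (1,1) is 2.
  row2 ← row2 − (-3)·row1  ⇒  L[2][1]=-3, U row2=(0, 0, -2, -3)
  row3 ← row3 − (4)·row1  ⇒  L[3][1]=4, U row3=(0, 0, 2, -1)
Step 3: pivot at (2,2) is -2.
  row3 ← row3 − (-1)·row2  ⇒  L[3][2]=-1, U row3=(0, 0, 0, -4)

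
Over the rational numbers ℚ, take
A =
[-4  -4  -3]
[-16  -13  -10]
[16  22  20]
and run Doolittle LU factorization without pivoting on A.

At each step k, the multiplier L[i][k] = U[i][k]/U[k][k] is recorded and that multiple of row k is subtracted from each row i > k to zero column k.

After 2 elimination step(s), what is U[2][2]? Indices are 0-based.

[col 0] pivot -4
  R1 -= 4*R0 → (0, 3, 2)  (L[1][0] := 4)
  R2 -= -4*R0 → (0, 6, 8)  (L[2][0] := -4)
[col 1] pivot 3
  R2 -= 2*R1 → (0, 0, 4)  (L[2][1] := 2)

U[2][2] = 4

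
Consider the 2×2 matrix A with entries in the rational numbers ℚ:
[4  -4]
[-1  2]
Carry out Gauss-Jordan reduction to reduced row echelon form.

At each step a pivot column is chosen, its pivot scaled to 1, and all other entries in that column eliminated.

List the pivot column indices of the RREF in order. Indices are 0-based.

step 1: normalize row 0 (÷4) = (1, -1)
  row 1: subtract -1×row0 = (0, 1)
step 2: normalize row 1 (÷1) = (0, 1)
  row 0: subtract -1×row1 = (1, 0)

pivot columns: 0, 1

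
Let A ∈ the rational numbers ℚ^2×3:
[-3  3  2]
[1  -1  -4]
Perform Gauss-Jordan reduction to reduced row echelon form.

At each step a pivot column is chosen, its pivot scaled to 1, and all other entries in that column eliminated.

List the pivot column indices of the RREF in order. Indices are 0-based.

pivot columns: 0, 2

step 1: normalize row 0 (÷-3) = (1, -1, -2/3)
  row 1: subtract 1×row0 = (0, 0, -10/3)
skip col 1 (zero from row 1)
step 2: normalize row 1 (÷-10/3) = (0, 0, 1)
  row 0: subtract -2/3×row1 = (1, -1, 0)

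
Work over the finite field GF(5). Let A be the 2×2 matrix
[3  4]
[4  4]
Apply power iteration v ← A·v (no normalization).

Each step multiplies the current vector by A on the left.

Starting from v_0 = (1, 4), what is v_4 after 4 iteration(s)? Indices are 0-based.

v_0 = (1, 4).
v_1 = A·v_0 = (4, 0).
v_2 = A·v_1 = (2, 1).
v_3 = A·v_2 = (0, 2).
v_4 = A·v_3 = (3, 3).

v_4 = (3, 3)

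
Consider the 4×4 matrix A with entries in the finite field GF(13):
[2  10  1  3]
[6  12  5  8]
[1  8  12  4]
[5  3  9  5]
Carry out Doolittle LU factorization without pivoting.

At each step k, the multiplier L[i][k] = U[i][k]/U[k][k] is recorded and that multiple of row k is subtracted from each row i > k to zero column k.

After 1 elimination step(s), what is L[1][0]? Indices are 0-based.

L[1][0] = 3

[col 0] pivot 2
  R1 -= 3*R0 → (0, 8, 2, 12)  (L[1][0] := 3)
  R2 -= 7*R0 → (0, 3, 5, 9)  (L[2][0] := 7)
  R3 -= 9*R0 → (0, 4, 0, 4)  (L[3][0] := 9)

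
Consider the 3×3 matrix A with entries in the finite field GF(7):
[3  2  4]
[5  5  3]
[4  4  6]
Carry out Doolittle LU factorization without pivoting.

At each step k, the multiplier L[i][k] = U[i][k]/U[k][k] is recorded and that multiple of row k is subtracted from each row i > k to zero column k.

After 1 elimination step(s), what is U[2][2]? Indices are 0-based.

Step 1: pivot at (0,0) is 3.
  row1 ← row1 − (4)·row0  ⇒  L[1][0]=4, U row1=(0, 4, 1)
  row2 ← row2 − (6)·row0  ⇒  L[2][0]=6, U row2=(0, 6, 3)

U[2][2] = 3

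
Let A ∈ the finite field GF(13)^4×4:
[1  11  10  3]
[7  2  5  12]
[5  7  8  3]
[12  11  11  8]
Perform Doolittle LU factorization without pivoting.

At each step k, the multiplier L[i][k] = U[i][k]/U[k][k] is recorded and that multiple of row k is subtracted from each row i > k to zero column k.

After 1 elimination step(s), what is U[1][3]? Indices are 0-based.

[col 0] pivot 1
  R1 -= 7*R0 → (0, 3, 0, 4)  (L[1][0] := 7)
  R2 -= 5*R0 → (0, 4, 10, 1)  (L[2][0] := 5)
  R3 -= 12*R0 → (0, 9, 8, 11)  (L[3][0] := 12)

U[1][3] = 4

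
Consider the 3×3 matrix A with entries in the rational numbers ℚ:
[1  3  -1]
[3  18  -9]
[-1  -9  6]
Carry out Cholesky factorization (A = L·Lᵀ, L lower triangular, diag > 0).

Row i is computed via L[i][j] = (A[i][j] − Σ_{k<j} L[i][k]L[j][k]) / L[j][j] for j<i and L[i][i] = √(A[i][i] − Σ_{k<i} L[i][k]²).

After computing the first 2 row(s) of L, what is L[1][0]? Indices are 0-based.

Step 1: L[0][0] = √(1) = 1.
  L[1][0] = (3) / L[0][0] = 3.
Step 2: L[1][1] = √(9) = 3.

L[1][0] = 3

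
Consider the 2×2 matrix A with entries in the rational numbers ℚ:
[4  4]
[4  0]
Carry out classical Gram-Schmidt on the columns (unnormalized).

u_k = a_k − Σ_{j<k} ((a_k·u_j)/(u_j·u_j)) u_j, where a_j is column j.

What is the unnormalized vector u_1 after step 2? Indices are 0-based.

Step 1: u_0 = a_0 = (4, 4).
Step 2: u_1 = a_1 − (1/2)·u_0 = (2, -2).

u_1 = (2, -2)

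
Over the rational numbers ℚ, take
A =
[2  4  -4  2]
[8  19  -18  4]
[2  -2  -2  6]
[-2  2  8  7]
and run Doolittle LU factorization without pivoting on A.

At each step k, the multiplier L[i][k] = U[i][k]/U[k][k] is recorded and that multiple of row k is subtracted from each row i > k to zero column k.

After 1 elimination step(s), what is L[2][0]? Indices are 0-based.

L[2][0] = 1

[col 0] pivot 2
  R1 -= 4*R0 → (0, 3, -2, -4)  (L[1][0] := 4)
  R2 -= 1*R0 → (0, -6, 2, 4)  (L[2][0] := 1)
  R3 -= -1*R0 → (0, 6, 4, 9)  (L[3][0] := -1)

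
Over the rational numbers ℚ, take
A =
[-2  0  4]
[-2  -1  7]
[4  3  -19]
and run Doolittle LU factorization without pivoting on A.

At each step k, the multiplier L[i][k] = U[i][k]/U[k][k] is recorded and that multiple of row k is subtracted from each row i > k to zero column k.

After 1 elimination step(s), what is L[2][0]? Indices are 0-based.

k=0: U[0][0]=-2
  eliminate (1,0): mult=1, new row 1: (0, -1, 3); set L[1][0]=1
  eliminate (2,0): mult=-2, new row 2: (0, 3, -11); set L[2][0]=-2

L[2][0] = -2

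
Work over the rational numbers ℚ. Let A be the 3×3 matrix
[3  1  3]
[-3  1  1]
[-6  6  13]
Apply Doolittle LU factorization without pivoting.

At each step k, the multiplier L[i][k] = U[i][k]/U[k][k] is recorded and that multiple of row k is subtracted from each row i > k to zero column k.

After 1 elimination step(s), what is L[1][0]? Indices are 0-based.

k=0: U[0][0]=3
  eliminate (1,0): mult=-1, new row 1: (0, 2, 4); set L[1][0]=-1
  eliminate (2,0): mult=-2, new row 2: (0, 8, 19); set L[2][0]=-2

L[1][0] = -1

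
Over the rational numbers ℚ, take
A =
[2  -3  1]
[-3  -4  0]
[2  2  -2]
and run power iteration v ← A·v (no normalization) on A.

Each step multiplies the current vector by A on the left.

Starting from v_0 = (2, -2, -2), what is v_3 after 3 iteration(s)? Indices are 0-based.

v_0 = (2, -2, -2).
v_1 = A·v_0 = (8, 2, 4).
v_2 = A·v_1 = (14, -32, 12).
v_3 = A·v_2 = (136, 86, -60).

v_3 = (136, 86, -60)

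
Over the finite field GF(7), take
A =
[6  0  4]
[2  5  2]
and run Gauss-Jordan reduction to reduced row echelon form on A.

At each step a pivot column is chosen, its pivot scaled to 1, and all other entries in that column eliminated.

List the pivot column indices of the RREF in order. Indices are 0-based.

step 1: normalize row 0 (÷6) = (1, 0, 3)
  row 1: subtract 2×row0 = (0, 5, 3)
step 2: normalize row 1 (÷5) = (0, 1, 2)

pivot columns: 0, 1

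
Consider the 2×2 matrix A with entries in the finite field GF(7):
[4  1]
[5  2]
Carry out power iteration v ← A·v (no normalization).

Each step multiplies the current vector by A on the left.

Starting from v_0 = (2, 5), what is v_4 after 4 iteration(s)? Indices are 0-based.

v_4 = (0, 4)

v_0 = (2, 5).
v_1 = A·v_0 = (6, 6).
v_2 = A·v_1 = (2, 0).
v_3 = A·v_2 = (1, 3).
v_4 = A·v_3 = (0, 4).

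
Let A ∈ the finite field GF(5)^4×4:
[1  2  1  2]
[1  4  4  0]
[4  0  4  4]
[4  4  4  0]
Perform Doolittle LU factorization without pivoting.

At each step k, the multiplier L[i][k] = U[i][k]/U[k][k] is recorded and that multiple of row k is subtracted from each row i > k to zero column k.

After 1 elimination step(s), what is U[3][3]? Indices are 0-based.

U[3][3] = 2

[col 0] pivot 1
  R1 -= 1*R0 → (0, 2, 3, 3)  (L[1][0] := 1)
  R2 -= 4*R0 → (0, 2, 0, 1)  (L[2][0] := 4)
  R3 -= 4*R0 → (0, 1, 0, 2)  (L[3][0] := 4)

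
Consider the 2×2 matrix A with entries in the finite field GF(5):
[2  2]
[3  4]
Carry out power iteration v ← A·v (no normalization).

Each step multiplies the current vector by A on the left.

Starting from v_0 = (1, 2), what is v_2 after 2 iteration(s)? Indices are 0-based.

v_2 = (4, 2)

v_0 = (1, 2).
v_1 = A·v_0 = (1, 1).
v_2 = A·v_1 = (4, 2).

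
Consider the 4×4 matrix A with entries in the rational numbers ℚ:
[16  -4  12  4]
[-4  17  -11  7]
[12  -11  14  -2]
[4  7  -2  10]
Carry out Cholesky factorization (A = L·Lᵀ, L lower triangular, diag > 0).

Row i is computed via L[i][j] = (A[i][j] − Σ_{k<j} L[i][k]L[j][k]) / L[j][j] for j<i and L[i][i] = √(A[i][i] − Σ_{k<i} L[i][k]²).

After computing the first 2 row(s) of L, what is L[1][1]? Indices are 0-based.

Step 1: L[0][0] = √(16) = 4.
  L[1][0] = (-4) / L[0][0] = -1.
Step 2: L[1][1] = √(16) = 4.

L[1][1] = 4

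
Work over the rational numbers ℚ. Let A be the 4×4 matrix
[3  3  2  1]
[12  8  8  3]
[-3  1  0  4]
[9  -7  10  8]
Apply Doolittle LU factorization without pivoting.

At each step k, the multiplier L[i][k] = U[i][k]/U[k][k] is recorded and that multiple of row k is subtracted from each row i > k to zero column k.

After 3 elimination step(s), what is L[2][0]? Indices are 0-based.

Step 1: pivot at (0,0) is 3.
  row1 ← row1 − (4)·row0  ⇒  L[1][0]=4, U row1=(0, -4, 0, -1)
  row2 ← row2 − (-1)·row0  ⇒  L[2][0]=-1, U row2=(0, 4, 2, 5)
  row3 ← row3 − (3)·row0  ⇒  L[3][0]=3, U row3=(0, -16, 4, 5)
Step 2: pivot at (1,1) is -4.
  row2 ← row2 − (-1)·row1  ⇒  L[2][1]=-1, U row2=(0, 0, 2, 4)
  row3 ← row3 − (4)·row1  ⇒  L[3][1]=4, U row3=(0, 0, 4, 9)
Step 3: pivot at (2,2) is 2.
  row3 ← row3 − (2)·row2  ⇒  L[3][2]=2, U row3=(0, 0, 0, 1)

L[2][0] = -1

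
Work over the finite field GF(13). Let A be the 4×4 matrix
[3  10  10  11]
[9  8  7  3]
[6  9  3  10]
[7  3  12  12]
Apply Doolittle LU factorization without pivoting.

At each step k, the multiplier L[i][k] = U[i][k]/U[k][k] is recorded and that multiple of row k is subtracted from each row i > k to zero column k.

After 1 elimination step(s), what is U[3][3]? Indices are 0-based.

U[3][3] = 8

Step 1: pivot at (0,0) is 3.
  row1 ← row1 − (3)·row0  ⇒  L[1][0]=3, U row1=(0, 4, 3, 9)
  row2 ← row2 − (2)·row0  ⇒  L[2][0]=2, U row2=(0, 2, 9, 1)
  row3 ← row3 − (11)·row0  ⇒  L[3][0]=11, U row3=(0, 10, 6, 8)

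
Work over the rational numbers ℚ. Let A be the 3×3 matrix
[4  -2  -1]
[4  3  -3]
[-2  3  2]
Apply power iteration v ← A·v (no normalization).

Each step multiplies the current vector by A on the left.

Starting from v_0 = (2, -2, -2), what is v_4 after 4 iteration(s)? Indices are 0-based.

v_4 = (-1534, 1468, 2414)

v_0 = (2, -2, -2).
v_1 = A·v_0 = (14, 8, -14).
v_2 = A·v_1 = (54, 122, -32).
v_3 = A·v_2 = (4, 678, 194).
v_4 = A·v_3 = (-1534, 1468, 2414).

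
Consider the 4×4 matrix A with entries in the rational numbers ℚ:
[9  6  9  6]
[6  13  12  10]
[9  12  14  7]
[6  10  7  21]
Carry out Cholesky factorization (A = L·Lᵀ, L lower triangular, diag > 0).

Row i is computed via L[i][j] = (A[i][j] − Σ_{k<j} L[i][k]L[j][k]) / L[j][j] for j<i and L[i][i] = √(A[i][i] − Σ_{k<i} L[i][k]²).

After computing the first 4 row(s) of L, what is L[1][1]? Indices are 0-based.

Step 1: L[0][0] = √(9) = 3.
  L[1][0] = (6) / L[0][0] = 2.
Step 2: L[1][1] = √(9) = 3.
  L[2][0] = (9) / L[0][0] = 3.
  L[2][1] = (6) / L[1][1] = 2.
Step 3: L[2][2] = √(1) = 1.
  L[3][0] = (6) / L[0][0] = 2.
  L[3][1] = (6) / L[1][1] = 2.
  L[3][2] = (-3) / L[2][2] = -3.
Step 4: L[3][3] = √(4) = 2.

L[1][1] = 3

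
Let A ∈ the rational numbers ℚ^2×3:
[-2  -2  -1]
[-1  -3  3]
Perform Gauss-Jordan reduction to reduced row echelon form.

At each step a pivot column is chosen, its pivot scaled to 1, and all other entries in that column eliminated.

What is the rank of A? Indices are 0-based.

rank = 2

[1] R0 /= -2  ⇒  (1, 1, 1/2)
     R1 -= -1·R0  ⇒  (0, -2, 7/2)
[2] R1 /= -2  ⇒  (0, 1, -7/4)
     R0 -= 1·R1  ⇒  (1, 0, 9/4)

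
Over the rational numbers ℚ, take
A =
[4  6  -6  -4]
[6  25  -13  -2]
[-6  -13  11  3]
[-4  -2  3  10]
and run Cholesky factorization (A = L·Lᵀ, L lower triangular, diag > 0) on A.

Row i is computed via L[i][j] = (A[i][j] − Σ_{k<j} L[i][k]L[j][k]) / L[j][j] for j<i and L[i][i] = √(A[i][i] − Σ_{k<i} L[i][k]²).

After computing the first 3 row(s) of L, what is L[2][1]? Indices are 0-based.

L[2][1] = -1

Step 1: L[0][0] = √(4) = 2.
  L[1][0] = (6) / L[0][0] = 3.
Step 2: L[1][1] = √(16) = 4.
  L[2][0] = (-6) / L[0][0] = -3.
  L[2][1] = (-4) / L[1][1] = -1.
Step 3: L[2][2] = √(1) = 1.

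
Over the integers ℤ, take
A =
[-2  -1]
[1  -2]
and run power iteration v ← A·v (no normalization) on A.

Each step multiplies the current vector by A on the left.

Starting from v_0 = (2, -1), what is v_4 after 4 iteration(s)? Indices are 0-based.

v_4 = (-38, -41)

v_0 = (2, -1).
v_1 = A·v_0 = (-3, 4).
v_2 = A·v_1 = (2, -11).
v_3 = A·v_2 = (7, 24).
v_4 = A·v_3 = (-38, -41).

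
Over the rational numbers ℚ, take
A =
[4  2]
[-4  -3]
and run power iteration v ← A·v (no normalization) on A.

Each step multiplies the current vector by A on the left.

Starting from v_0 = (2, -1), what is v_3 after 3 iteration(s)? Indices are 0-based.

v_3 = (38, -29)

v_0 = (2, -1).
v_1 = A·v_0 = (6, -5).
v_2 = A·v_1 = (14, -9).
v_3 = A·v_2 = (38, -29).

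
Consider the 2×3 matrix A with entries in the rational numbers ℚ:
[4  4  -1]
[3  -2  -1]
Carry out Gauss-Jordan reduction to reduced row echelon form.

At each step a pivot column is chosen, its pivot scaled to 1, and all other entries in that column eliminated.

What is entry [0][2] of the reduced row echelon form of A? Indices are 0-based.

step 1: normalize row 0 (÷4) = (1, 1, -1/4)
  row 1: subtract 3×row0 = (0, -5, -1/4)
step 2: normalize row 1 (÷-5) = (0, 1, 1/20)
  row 0: subtract 1×row1 = (1, 0, -3/10)

M[0][2] = -3/10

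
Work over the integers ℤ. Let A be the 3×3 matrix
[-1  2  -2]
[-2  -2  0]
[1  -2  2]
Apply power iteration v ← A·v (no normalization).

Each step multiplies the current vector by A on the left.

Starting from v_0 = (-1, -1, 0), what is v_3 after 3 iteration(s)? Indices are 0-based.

v_0 = (-1, -1, 0).
v_1 = A·v_0 = (-1, 4, 1).
v_2 = A·v_1 = (7, -6, -7).
v_3 = A·v_2 = (-5, -2, 5).

v_3 = (-5, -2, 5)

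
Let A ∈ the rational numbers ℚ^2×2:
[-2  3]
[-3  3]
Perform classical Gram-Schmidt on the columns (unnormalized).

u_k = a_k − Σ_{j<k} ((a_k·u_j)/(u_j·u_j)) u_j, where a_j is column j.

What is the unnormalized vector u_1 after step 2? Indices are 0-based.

Step 1: u_0 = a_0 = (-2, -3).
Step 2: u_1 = a_1 − (-15/13)·u_0 = (9/13, -6/13).

u_1 = (9/13, -6/13)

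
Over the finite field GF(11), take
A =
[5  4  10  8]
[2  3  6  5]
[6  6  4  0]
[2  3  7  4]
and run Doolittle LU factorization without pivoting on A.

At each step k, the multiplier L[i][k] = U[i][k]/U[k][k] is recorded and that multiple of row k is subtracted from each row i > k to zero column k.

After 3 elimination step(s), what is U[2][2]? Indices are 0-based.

U[2][2] = 6

Step 1: pivot at (0,0) is 5.
  row1 ← row1 − (7)·row0  ⇒  L[1][0]=7, U row1=(0, 8, 2, 4)
  row2 ← row2 − (10)·row0  ⇒  L[2][0]=10, U row2=(0, 10, 3, 8)
  row3 ← row3 − (7)·row0  ⇒  L[3][0]=7, U row3=(0, 8, 3, 3)
Step 2: pivot at (1,1) is 8.
  row2 ← row2 − (4)·row1  ⇒  L[2][1]=4, U row2=(0, 0, 6, 3)
  row3 ← row3 − (1)·row1  ⇒  L[3][1]=1, U row3=(0, 0, 1, 10)
Step 3: pivot at (2,2) is 6.
  row3 ← row3 − (2)·row2  ⇒  L[3][2]=2, U row3=(0, 0, 0, 4)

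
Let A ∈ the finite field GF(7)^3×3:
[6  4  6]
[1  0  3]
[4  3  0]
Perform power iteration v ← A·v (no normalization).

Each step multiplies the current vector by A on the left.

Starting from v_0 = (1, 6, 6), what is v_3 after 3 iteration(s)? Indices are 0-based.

v_3 = (2, 6, 5)

v_0 = (1, 6, 6).
v_1 = A·v_0 = (3, 5, 1).
v_2 = A·v_1 = (2, 6, 6).
v_3 = A·v_2 = (2, 6, 5).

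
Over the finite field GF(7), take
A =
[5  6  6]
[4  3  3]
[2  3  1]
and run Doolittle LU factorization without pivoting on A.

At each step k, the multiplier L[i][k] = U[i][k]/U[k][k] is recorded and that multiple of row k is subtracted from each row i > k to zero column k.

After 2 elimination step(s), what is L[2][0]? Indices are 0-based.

L[2][0] = 6

k=0: U[0][0]=5
  eliminate (1,0): mult=5, new row 1: (0, 1, 1); set L[1][0]=5
  eliminate (2,0): mult=6, new row 2: (0, 2, 0); set L[2][0]=6
k=1: U[1][1]=1
  eliminate (2,1): mult=2, new row 2: (0, 0, 5); set L[2][1]=2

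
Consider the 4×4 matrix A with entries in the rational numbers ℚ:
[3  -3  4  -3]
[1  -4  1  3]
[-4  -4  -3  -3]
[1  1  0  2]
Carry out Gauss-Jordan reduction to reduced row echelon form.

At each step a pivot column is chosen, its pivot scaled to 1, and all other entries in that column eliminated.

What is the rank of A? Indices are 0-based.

rank = 4

step 1: normalize row 0 (÷3) = (1, -1, 4/3, -1)
  row 1: subtract 1×row0 = (0, -3, -1/3, 4)
  row 2: subtract -4×row0 = (0, -8, 7/3, -7)
  row 3: subtract 1×row0 = (0, 2, -4/3, 3)
step 2: normalize row 1 (÷-3) = (0, 1, 1/9, -4/3)
  row 0: subtract -1×row1 = (1, 0, 13/9, -7/3)
  row 2: subtract -8×row1 = (0, 0, 29/9, -53/3)
  row 3: subtract 2×row1 = (0, 0, -14/9, 17/3)
step 3: normalize row 2 (÷29/9) = (0, 0, 1, -159/29)
  row 0: subtract 13/9×row2 = (1, 0, 0, 162/29)
  row 1: subtract 1/9×row2 = (0, 1, 0, -21/29)
  row 3: subtract -14/9×row2 = (0, 0, 0, -83/29)
step 4: normalize row 3 (÷-83/29) = (0, 0, 0, 1)
  row 0: subtract 162/29×row3 = (1, 0, 0, 0)
  row 1: subtract -21/29×row3 = (0, 1, 0, 0)
  row 2: subtract -159/29×row3 = (0, 0, 1, 0)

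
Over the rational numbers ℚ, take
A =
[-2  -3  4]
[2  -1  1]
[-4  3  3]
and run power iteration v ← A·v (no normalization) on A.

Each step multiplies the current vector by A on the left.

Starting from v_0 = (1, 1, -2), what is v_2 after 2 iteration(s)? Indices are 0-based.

v_2 = (1, -32, 28)

v_0 = (1, 1, -2).
v_1 = A·v_0 = (-13, -1, -7).
v_2 = A·v_1 = (1, -32, 28).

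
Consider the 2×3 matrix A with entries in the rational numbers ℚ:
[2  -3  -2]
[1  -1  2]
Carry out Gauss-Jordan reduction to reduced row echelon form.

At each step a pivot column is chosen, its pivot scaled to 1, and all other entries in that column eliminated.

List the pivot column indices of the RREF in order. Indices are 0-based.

[1] R0 /= 2  ⇒  (1, -3/2, -1)
     R1 -= 1·R0  ⇒  (0, 1/2, 3)
[2] R1 /= 1/2  ⇒  (0, 1, 6)
     R0 -= -3/2·R1  ⇒  (1, 0, 8)

pivot columns: 0, 1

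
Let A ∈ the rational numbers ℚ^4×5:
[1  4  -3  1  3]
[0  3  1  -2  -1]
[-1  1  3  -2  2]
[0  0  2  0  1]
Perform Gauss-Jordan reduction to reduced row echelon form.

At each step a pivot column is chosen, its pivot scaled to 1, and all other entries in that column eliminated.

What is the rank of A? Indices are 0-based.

step 1: normalize row 0 (÷1) = (1, 4, -3, 1, 3)
  row 2: subtract -1×row0 = (0, 5, 0, -1, 5)
step 2: normalize row 1 (÷3) = (0, 1, 1/3, -2/3, -1/3)
  row 0: subtract 4×row1 = (1, 0, -13/3, 11/3, 13/3)
  row 2: subtract 5×row1 = (0, 0, -5/3, 7/3, 20/3)
step 3: normalize row 2 (÷-5/3) = (0, 0, 1, -7/5, -4)
  row 0: subtract -13/3×row2 = (1, 0, 0, -12/5, -13)
  row 1: subtract 1/3×row2 = (0, 1, 0, -1/5, 1)
  row 3: subtract 2×row2 = (0, 0, 0, 14/5, 9)
step 4: normalize row 3 (÷14/5) = (0, 0, 0, 1, 45/14)
  row 0: subtract -12/5×row3 = (1, 0, 0, 0, -37/7)
  row 1: subtract -1/5×row3 = (0, 1, 0, 0, 23/14)
  row 2: subtract -7/5×row3 = (0, 0, 1, 0, 1/2)

rank = 4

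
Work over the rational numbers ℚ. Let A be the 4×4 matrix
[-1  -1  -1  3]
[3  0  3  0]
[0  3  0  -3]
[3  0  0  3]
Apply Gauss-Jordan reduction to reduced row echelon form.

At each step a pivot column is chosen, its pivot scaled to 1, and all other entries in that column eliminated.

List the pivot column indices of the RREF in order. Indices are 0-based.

pivot(0,0)=-1: scale R0 → (1, 1, 1, -3)
  clear (1,0): R1 −= (3)R0 → (0, -3, 0, 9)
  clear (3,0): R3 −= (3)R0 → (0, -3, -3, 12)
pivot(1,1)=-3: scale R1 → (0, 1, 0, -3)
  clear (0,1): R0 −= (1)R1 → (1, 0, 1, 0)
  clear (2,1): R2 −= (3)R1 → (0, 0, 0, 6)
  clear (3,1): R3 −= (-3)R1 → (0, 0, -3, 3)
pivot(2,2): swap R2↔R3
pivot(2,2)=-3: scale R2 → (0, 0, 1, -1)
  clear (0,2): R0 −= (1)R2 → (1, 0, 0, 1)
pivot(3,3)=6: scale R3 → (0, 0, 0, 1)
  clear (0,3): R0 −= (1)R3 → (1, 0, 0, 0)
  clear (1,3): R1 −= (-3)R3 → (0, 1, 0, 0)
  clear (2,3): R2 −= (-1)R3 → (0, 0, 1, 0)

pivot columns: 0, 1, 2, 3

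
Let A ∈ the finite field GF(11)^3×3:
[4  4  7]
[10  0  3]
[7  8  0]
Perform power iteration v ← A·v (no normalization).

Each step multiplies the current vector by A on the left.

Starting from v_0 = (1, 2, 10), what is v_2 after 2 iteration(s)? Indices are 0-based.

v_0 = (1, 2, 10).
v_1 = A·v_0 = (5, 7, 1).
v_2 = A·v_1 = (0, 9, 3).

v_2 = (0, 9, 3)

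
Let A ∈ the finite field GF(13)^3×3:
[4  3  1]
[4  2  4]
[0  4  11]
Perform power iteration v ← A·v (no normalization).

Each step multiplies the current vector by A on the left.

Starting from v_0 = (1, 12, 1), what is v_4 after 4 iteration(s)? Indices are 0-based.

v_0 = (1, 12, 1).
v_1 = A·v_0 = (2, 6, 7).
v_2 = A·v_1 = (7, 9, 10).
v_3 = A·v_2 = (0, 8, 3).
v_4 = A·v_3 = (1, 2, 0).

v_4 = (1, 2, 0)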